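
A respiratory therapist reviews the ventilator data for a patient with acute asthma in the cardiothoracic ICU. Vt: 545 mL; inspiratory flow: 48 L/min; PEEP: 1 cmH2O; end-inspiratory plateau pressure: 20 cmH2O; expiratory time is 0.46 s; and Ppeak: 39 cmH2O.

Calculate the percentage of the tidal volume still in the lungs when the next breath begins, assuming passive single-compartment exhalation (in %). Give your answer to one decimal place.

50.9

Flow: 48 L/min ÷ 60 = 0.8 L/s.
R = (PIP − Pplat)/V̇ = (39 − 20) / 0.8 = 19.0/0.8 = 23.75 cmH2O·s/L.
C = Vt/(Pplat − PEEP) = 545.0 / (20 − 1) = 545.0/19.0 = 28.684 mL/cmH2O.
τ = R × C = 23.75 × 0.02868 L/cmH2O = 0.6812 s.
Fraction remaining at end-expiration = e^(−Te/τ) = e^(−0.46/0.6812) = 0.509 → 50.9%.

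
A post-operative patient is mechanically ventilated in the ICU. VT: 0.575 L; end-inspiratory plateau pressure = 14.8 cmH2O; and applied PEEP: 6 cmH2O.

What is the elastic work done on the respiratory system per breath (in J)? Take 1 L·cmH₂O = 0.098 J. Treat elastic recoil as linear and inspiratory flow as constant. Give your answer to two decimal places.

Elastic work ≈ ½ × (Pplat − PEEP) × Vt = 0.5 × (14.8 − 6) × 0.575 L = 0.5 × 8.8 × 0.575 = 2.53 L·cmH2O.
× 0.098 J/(L·cmH2O) → 0.2479 J.

0.25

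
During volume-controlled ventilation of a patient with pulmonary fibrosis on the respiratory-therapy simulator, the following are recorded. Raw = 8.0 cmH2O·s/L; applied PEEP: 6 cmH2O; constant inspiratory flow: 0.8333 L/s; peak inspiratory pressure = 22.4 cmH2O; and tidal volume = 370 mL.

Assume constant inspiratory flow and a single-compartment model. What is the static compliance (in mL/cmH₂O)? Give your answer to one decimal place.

Equation of motion (constant flow): PIP = Vt/C + R·V̇ + PEEP.
Vt/C = PIP − R·V̇ − PEEP = 22.4 − 8.0×0.8333 − 6 = 22.4 − 6.666 − 6 = 9.734 cmH2O.
C = Vt / 9.734 = 370 / 9.734 = 38.011 mL/cmH2O.

38.0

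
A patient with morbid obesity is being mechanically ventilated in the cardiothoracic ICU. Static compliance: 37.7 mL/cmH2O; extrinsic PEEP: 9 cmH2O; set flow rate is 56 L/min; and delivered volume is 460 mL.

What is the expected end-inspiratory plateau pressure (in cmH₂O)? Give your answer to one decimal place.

21.2

Pplat = PEEP + Vt / Cstat = 9 + 460 / 37.7 = 9 + 12.202 = 21.202 cmH2O.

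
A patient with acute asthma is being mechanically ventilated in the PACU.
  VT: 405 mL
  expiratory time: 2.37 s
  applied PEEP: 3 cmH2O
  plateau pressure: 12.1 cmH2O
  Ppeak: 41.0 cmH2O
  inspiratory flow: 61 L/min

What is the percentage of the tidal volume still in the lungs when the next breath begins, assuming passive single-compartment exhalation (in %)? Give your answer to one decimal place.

Flow: 61 L/min ÷ 60 = 1.0167 L/s.
R = (PIP − Pplat)/V̇ = (41.0 − 12.1) / 1.0167 = 28.9/1.0167 = 28.425 cmH2O·s/L.
C = Vt/(Pplat − PEEP) = 405.0 / (12.1 − 3) = 405.0/9.1 = 44.505 mL/cmH2O.
τ = R × C = 28.425 × 0.04451 L/cmH2O = 1.265 s.
Fraction remaining at end-expiration = e^(−Te/τ) = e^(−2.37/1.265) = 0.1536 → 15.36%.

15.4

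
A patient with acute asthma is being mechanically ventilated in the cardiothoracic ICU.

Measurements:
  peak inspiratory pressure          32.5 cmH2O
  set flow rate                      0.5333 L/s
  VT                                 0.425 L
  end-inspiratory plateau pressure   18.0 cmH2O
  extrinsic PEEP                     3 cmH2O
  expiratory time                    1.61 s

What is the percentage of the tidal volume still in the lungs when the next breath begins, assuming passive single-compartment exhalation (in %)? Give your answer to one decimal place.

R = (PIP − Pplat)/V̇ = (32.5 − 18.0) / 0.5333 = 14.5/0.5333 = 27.189 cmH2O·s/L.
C = Vt/(Pplat − PEEP) = 425.0 / (18.0 − 3) = 425.0/15.0 = 28.333 mL/cmH2O.
τ = R × C = 27.189 × 0.02833 L/cmH2O = 0.7703 s.
Fraction remaining at end-expiration = e^(−Te/τ) = e^(−1.61/0.7703) = 0.1237 → 12.37%.

12.4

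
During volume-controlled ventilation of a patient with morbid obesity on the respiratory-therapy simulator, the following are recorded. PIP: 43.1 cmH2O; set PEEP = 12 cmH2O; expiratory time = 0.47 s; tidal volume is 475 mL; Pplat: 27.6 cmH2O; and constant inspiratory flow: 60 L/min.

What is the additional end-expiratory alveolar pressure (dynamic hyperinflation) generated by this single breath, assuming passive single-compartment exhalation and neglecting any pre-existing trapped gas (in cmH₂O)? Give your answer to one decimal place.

Flow: 60 L/min ÷ 60 = 1 L/s.
R = (PIP − Pplat)/V̇ = (43.1 − 27.6) / 1 = 15.5/1 = 15.5 cmH2O·s/L.
C = Vt/(Pplat − PEEP) = 475.0 / (27.6 − 12) = 475.0/15.6 = 30.449 mL/cmH2O.
τ = R × C = 15.5 × 0.03045 L/cmH2O = 0.472 s.
Fraction remaining = e^(−Te/τ) = e^(−0.47/0.472) = 0.3694; trapped volume = 475.0 × 0.3694 = 175.47 mL.
Additional alveolar pressure from trapping ≈ V_trapped / C = 175.47 / 30.449 = 5.763 cmH2O.

5.8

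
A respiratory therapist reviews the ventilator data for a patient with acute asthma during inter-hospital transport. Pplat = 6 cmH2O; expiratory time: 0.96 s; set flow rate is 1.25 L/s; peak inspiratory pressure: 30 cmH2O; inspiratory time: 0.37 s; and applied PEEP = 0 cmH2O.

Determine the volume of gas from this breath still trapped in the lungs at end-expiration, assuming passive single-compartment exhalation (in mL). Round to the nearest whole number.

Vt = flow × Ti = 1.25 L/s × 0.37 s × 1000 mL/L = 462.5 mL.
R = (PIP − Pplat)/V̇ = (30 − 6) / 1.25 = 24.0/1.25 = 19.2 cmH2O·s/L.
C = Vt/(Pplat − PEEP) = 462.5 / (6 − 0) = 462.5/6.0 = 77.083 mL/cmH2O.
τ = R × C = 19.2 × 0.07708 L/cmH2O = 1.48 s.
Fraction remaining = e^(−Te/τ) = e^(−0.96/1.48) = 0.5228.
Trapped volume = 462.5 × 0.5228 = 241.8 mL.

242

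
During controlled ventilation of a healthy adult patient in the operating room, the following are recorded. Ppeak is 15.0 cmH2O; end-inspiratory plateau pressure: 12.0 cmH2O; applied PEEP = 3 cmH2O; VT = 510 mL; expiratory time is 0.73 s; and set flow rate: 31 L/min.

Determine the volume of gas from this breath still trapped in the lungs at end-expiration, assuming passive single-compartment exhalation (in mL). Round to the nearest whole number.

55

Flow: 31 L/min ÷ 60 = 0.5167 L/s.
R = (PIP − Pplat)/V̇ = (15.0 − 12.0) / 0.5167 = 3.0/0.5167 = 5.806 cmH2O·s/L.
C = Vt/(Pplat − PEEP) = 510.0 / (12.0 − 3) = 510.0/9.0 = 56.667 mL/cmH2O.
τ = R × C = 5.806 × 0.05667 L/cmH2O = 0.329 s.
Fraction remaining = e^(−Te/τ) = e^(−0.73/0.329) = 0.1087.
Trapped volume = 510.0 × 0.1087 = 55.437 mL.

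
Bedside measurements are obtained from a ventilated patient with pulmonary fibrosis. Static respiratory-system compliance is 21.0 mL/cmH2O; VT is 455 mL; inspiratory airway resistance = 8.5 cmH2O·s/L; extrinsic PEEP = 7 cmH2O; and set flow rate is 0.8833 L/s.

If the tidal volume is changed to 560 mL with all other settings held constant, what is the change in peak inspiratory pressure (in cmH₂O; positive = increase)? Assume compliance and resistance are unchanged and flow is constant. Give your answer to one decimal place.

5.0

PIP = Vt/C + R·V̇ + PEEP (constant-flow equation of motion).
Only the elastic term changes: ΔPIP = ΔVt / C = (560 − 455) / 21.0 = 5.0 cmH2O.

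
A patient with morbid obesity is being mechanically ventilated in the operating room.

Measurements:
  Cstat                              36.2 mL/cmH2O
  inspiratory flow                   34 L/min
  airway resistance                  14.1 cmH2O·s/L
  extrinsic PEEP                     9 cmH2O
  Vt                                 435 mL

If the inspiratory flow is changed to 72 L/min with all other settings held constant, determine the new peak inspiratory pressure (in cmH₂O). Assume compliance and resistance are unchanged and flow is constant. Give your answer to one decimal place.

Flow: 34 L/min ÷ 60 = 0.5667 L/s.
New flow: 72 L/min ÷ 60 = 1.2 L/s.
PIP = Vt/C + R·V̇ + PEEP (constant-flow equation of motion).
Only the resistive term changes: ΔPIP = R × ΔV̇ = 14.1 × (1.2 − 0.5667) = 14.1 × 0.6333 = 8.93 cmH2O.
Original PIP = 435/36.2 + 14.1×0.5667 + 9 = 29.007 cmH2O; new PIP = 29.007 + (8.93) = 37.937 cmH2O.

37.9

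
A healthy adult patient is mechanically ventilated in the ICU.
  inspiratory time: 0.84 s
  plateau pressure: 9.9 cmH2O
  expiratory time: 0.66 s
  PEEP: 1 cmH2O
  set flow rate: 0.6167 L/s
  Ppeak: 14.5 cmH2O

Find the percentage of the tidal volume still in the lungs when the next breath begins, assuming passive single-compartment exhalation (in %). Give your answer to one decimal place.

21.9

Vt = flow × Ti = 0.6167 L/s × 0.84 s × 1000 mL/L = 518.03 mL.
R = (PIP − Pplat)/V̇ = (14.5 − 9.9) / 0.6167 = 4.6/0.6167 = 7.459 cmH2O·s/L.
C = Vt/(Pplat − PEEP) = 518.03 / (9.9 − 1) = 518.03/8.9 = 58.206 mL/cmH2O.
τ = R × C = 7.459 × 0.05821 L/cmH2O = 0.4342 s.
Fraction remaining at end-expiration = e^(−Te/τ) = e^(−0.66/0.4342) = 0.2187 → 21.87%.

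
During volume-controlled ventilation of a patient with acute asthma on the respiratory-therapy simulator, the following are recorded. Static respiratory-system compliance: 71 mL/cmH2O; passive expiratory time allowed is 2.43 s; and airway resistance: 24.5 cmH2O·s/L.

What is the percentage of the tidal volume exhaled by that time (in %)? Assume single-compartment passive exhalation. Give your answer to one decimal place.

75.3

τ = R × C = 24.5 × 71 mL/cmH2O = 24.5 × 0.071 L/cmH2O = 1.74 s.
Passive exhalation: V(t)/V₀ = e^(−t/τ) = e^(−2.43/1.74) = 0.2474.
Fraction exhaled = 1 − 0.2474 = 0.7526 → 75.26%.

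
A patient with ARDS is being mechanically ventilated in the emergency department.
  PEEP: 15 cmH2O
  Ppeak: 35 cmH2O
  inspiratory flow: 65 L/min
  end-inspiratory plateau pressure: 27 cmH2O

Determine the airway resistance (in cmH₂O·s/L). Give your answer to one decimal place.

7.4

Flow: 65 L/min ÷ 60 = 1.0833 L/s.
Raw = (PIP − Pplat) / flow = (35 − 27) / 1.0833 = 8.0 / 1.0833 = 7.385 cmH2O·s/L.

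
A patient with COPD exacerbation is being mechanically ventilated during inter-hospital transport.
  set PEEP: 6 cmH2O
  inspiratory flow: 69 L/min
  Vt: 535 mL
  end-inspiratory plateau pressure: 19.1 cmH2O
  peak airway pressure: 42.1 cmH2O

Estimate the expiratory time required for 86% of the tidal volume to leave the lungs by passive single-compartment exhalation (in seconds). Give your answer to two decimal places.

Flow: 69 L/min ÷ 60 = 1.15 L/s.
R = (PIP − Pplat)/V̇ = (42.1 − 19.1) / 1.15 = 23.0/1.15 = 20.0 cmH2O·s/L.
C = Vt/(Pplat − PEEP) = 535.0 / (19.1 − 6) = 535.0/13.1 = 40.84 mL/cmH2O.
τ = R × C = 20.0 × 0.04084 L/cmH2O = 0.8168 s.
t = −τ·ln(1 − 0.86) = −0.8168·ln(0.14) = 1.606 s.

1.61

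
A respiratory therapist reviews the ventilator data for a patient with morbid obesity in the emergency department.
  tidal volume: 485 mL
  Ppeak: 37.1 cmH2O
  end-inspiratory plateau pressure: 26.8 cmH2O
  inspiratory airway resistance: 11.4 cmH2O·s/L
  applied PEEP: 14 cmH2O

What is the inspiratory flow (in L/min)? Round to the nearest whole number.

flow = (PIP − Pplat) / Raw = (37.1 − 26.8) / 11.4 = 0.9035 L/s × 60 = 54.21 L/min.

54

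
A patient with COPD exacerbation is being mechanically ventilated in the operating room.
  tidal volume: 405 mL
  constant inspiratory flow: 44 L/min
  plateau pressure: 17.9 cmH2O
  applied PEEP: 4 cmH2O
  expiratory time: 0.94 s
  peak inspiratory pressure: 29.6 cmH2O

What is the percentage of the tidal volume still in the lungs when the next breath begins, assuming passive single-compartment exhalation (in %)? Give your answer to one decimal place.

Flow: 44 L/min ÷ 60 = 0.7333 L/s.
R = (PIP − Pplat)/V̇ = (29.6 − 17.9) / 0.7333 = 11.7/0.7333 = 15.955 cmH2O·s/L.
C = Vt/(Pplat − PEEP) = 405.0 / (17.9 − 4) = 405.0/13.9 = 29.137 mL/cmH2O.
τ = R × C = 15.955 × 0.02914 L/cmH2O = 0.4649 s.
Fraction remaining at end-expiration = e^(−Te/τ) = e^(−0.94/0.4649) = 0.1324 → 13.24%.

13.2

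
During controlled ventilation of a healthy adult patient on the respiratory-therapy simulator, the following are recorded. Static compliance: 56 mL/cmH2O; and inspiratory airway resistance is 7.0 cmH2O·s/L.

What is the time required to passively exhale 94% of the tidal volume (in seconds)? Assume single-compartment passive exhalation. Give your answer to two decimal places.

1.10

τ = R × C = 7.0 × 56 mL/cmH2O = 7.0 × 0.056 L/cmH2O = 0.392 s.
Exhaled fraction f = 1 − e^(−t/τ) → t = −τ·ln(1 − f) = −0.392·ln(0.06) = 1.103 s.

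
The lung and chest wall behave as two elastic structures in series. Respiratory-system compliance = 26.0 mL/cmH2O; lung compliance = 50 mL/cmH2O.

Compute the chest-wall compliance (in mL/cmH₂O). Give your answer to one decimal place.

54.2

1/Ccw = 1/Crs − 1/CL.
1/Ccw = 1/26.0 − 1/50 = 0.01846.
Ccw = 54.171 mL/cmH2O.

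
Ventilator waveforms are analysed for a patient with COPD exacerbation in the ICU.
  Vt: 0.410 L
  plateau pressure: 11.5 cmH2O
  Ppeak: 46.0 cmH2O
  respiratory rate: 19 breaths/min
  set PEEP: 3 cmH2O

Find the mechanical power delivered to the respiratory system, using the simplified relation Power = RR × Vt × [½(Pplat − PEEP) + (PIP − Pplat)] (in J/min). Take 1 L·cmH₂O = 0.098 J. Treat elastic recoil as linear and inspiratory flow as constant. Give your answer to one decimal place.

29.6

Per-breath work = Vt × [½(Pplat−PEEP) + (PIP−Pplat)] = 0.410 × [0.5×8.5 + 34.5] = 0.410 × 38.75 = 15.888 L·cmH2O.
Power = 19 × 15.888 = 301.87 L·cmH2O/min.
× 0.098 J/(L·cmH2O) → 29.583 J/min.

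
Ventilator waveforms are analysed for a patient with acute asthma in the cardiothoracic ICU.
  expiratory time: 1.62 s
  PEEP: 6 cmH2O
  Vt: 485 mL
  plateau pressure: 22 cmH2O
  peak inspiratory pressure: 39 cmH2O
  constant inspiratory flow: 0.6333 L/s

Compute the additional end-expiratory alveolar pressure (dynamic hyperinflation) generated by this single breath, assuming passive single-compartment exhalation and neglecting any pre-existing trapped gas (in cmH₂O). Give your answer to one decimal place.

R = (PIP − Pplat)/V̇ = (39 − 22) / 0.6333 = 17.0/0.6333 = 26.844 cmH2O·s/L.
C = Vt/(Pplat − PEEP) = 485.0 / (22 − 6) = 485.0/16.0 = 30.313 mL/cmH2O.
τ = R × C = 26.844 × 0.03031 L/cmH2O = 0.8136 s.
Fraction remaining = e^(−Te/τ) = e^(−1.62/0.8136) = 0.1365; trapped volume = 485.0 × 0.1365 = 66.203 mL.
Additional alveolar pressure from trapping ≈ V_trapped / C = 66.203 / 30.313 = 2.184 cmH2O.

2.2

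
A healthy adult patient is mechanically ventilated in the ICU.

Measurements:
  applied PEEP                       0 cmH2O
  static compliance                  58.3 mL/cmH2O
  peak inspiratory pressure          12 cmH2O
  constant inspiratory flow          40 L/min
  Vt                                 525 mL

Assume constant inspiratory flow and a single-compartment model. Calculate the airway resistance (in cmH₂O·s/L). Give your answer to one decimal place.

4.5

Flow: 40 L/min ÷ 60 = 0.6667 L/s.
Equation of motion (constant flow): PIP = Vt/C + R·V̇ + PEEP.
R·V̇ = PIP − Vt/C − PEEP = 12 − 525/58.3 − 0 = 12 − 9.005 − 0 = 2.995 cmH2O.
R = 2.995 / 0.6667 = 4.492 cmH2O·s/L.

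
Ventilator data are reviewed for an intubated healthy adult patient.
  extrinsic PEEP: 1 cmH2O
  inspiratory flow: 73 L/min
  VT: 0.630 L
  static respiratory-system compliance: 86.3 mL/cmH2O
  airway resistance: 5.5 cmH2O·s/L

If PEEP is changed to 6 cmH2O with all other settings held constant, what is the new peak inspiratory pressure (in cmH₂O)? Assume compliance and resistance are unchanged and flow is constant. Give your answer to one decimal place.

20.0

Flow: 73 L/min ÷ 60 = 1.2167 L/s.
PIP = Vt/C + R·V̇ + PEEP (constant-flow equation of motion).
Only the baseline term changes: ΔPIP = ΔPEEP = 6 − 1 = 5.0 cmH2O.
Original PIP = 630/86.3 + 5.5×1.2167 + 1 = 14.992 cmH2O; new PIP = 14.992 + (5.0) = 19.992 cmH2O.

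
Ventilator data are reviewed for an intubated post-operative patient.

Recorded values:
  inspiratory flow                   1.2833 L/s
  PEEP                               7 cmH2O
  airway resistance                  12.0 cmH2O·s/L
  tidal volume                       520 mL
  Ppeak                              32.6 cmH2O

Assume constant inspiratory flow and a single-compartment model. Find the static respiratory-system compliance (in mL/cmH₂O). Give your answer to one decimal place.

Equation of motion (constant flow): PIP = Vt/C + R·V̇ + PEEP.
Vt/C = PIP − R·V̇ − PEEP = 32.6 − 12.0×1.2833 − 7 = 32.6 − 15.4 − 7 = 10.2 cmH2O.
C = Vt / 10.2 = 520 / 10.2 = 50.98 mL/cmH2O.

51.0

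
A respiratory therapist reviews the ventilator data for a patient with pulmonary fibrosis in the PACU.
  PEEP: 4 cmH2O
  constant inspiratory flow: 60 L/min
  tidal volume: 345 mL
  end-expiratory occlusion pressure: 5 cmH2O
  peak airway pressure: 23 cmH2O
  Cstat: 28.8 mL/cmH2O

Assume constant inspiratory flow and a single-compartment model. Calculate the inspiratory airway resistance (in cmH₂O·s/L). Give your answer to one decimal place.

6.0

Flow: 60 L/min ÷ 60 = 1 L/s.
Total PEEP = 5 cmH2O (set 4 + intrinsic 1); this is the baseline alveolar pressure.
Equation of motion (constant flow): PIP = Vt/C + R·V̇ + PEEP.
R·V̇ = PIP − Vt/C − PEEP = 23 − 345/28.8 − 5 = 23 − 11.979 − 5 = 6.021 cmH2O.
R = 6.021 / 1 = 6.021 cmH2O·s/L.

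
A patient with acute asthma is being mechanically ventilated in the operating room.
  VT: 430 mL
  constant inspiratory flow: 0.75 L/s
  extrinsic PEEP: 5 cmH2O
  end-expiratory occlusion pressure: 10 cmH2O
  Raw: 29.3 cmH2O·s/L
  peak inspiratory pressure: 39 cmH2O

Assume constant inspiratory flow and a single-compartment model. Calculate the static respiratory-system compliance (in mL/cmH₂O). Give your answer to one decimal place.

61.2

Total PEEP = 10 cmH2O (set 5 + intrinsic 5); this is the baseline alveolar pressure.
Equation of motion (constant flow): PIP = Vt/C + R·V̇ + PEEP.
Vt/C = PIP − R·V̇ − PEEP = 39 − 29.3×0.75 − 10 = 39 − 21.975 − 10 = 7.025 cmH2O.
C = Vt / 7.025 = 430 / 7.025 = 61.21 mL/cmH2O.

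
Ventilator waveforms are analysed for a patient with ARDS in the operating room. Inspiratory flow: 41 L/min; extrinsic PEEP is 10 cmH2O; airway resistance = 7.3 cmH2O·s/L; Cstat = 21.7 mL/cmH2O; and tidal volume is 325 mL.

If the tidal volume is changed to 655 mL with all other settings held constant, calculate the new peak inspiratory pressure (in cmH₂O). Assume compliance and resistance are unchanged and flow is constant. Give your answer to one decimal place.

45.2

Flow: 41 L/min ÷ 60 = 0.6833 L/s.
PIP = Vt/C + R·V̇ + PEEP (constant-flow equation of motion).
Only the elastic term changes: ΔPIP = ΔVt / C = (655 − 325) / 21.7 = 15.207 cmH2O.
Original PIP = 325/21.7 + 7.3×0.6833 + 10 = 29.965 cmH2O; new PIP = 29.965 + (15.207) = 45.172 cmH2O.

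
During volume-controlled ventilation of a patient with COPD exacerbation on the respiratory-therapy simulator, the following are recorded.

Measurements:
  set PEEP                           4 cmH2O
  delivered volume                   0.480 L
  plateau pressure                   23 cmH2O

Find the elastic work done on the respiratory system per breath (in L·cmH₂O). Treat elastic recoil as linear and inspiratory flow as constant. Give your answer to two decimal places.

Elastic work ≈ ½ × (Pplat − PEEP) × Vt = 0.5 × (23 − 4) × 0.480 L = 0.5 × 19.0 × 0.480 = 4.56 L·cmH2O.

4.56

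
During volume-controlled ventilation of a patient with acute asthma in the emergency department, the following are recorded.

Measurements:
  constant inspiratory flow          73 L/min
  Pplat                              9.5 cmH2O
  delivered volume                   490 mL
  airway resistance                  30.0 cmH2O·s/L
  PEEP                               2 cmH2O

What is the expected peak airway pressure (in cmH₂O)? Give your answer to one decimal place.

46.0

Flow: 73 L/min ÷ 60 = 1.2167 L/s.
PIP = Pplat + Raw × flow = 9.5 + 30.0 × 1.2167 = 9.5 + 36.501 = 46.001 cmH2O.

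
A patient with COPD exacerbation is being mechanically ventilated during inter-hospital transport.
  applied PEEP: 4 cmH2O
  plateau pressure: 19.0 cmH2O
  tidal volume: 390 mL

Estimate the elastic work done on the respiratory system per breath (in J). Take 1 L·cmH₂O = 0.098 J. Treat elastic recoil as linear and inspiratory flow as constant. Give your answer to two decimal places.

0.29

Elastic work ≈ ½ × (Pplat − PEEP) × Vt = 0.5 × (19.0 − 4) × 0.390 L = 0.5 × 15.0 × 0.390 = 2.925 L·cmH2O.
× 0.098 J/(L·cmH2O) → 0.2867 J.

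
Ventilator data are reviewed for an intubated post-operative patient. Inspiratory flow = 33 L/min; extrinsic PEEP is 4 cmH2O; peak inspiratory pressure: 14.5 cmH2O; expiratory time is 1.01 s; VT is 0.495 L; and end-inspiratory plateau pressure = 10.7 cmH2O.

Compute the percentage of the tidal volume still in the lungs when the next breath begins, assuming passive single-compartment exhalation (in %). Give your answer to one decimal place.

Flow: 33 L/min ÷ 60 = 0.55 L/s.
R = (PIP − Pplat)/V̇ = (14.5 − 10.7) / 0.55 = 3.8/0.55 = 6.909 cmH2O·s/L.
C = Vt/(Pplat − PEEP) = 495.0 / (10.7 − 4) = 495.0/6.7 = 73.881 mL/cmH2O.
τ = R × C = 6.909 × 0.07388 L/cmH2O = 0.5104 s.
Fraction remaining at end-expiration = e^(−Te/τ) = e^(−1.01/0.5104) = 0.1382 → 13.82%.

13.8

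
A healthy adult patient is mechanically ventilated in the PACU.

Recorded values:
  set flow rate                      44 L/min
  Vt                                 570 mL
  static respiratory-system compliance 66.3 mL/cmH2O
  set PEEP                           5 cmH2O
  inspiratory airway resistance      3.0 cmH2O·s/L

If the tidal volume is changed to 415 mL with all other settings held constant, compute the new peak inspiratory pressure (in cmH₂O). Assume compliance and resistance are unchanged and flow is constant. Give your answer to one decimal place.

13.5

Flow: 44 L/min ÷ 60 = 0.7333 L/s.
PIP = Vt/C + R·V̇ + PEEP (constant-flow equation of motion).
Only the elastic term changes: ΔPIP = ΔVt / C = (415 − 570) / 66.3 = -2.338 cmH2O.
Original PIP = 570/66.3 + 3.0×0.7333 + 5 = 15.797 cmH2O; new PIP = 15.797 + (-2.338) = 13.459 cmH2O.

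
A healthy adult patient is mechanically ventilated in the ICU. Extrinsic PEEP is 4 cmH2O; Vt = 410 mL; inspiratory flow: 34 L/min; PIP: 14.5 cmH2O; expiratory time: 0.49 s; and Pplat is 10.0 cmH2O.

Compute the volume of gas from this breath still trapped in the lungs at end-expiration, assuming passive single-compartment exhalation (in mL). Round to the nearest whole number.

Flow: 34 L/min ÷ 60 = 0.5667 L/s.
R = (PIP − Pplat)/V̇ = (14.5 − 10.0) / 0.5667 = 4.5/0.5667 = 7.941 cmH2O·s/L.
C = Vt/(Pplat − PEEP) = 410.0 / (10.0 − 4) = 410.0/6.0 = 68.333 mL/cmH2O.
τ = R × C = 7.941 × 0.06833 L/cmH2O = 0.5426 s.
Fraction remaining = e^(−Te/τ) = e^(−0.49/0.5426) = 0.4053.
Trapped volume = 410.0 × 0.4053 = 166.17 mL.

166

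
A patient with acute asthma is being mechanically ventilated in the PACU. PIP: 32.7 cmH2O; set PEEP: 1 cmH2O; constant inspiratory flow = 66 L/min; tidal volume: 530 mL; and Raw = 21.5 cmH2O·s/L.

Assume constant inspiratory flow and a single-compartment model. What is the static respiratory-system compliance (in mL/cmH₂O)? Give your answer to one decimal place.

65.8

Flow: 66 L/min ÷ 60 = 1.1 L/s.
Equation of motion (constant flow): PIP = Vt/C + R·V̇ + PEEP.
Vt/C = PIP − R·V̇ − PEEP = 32.7 − 21.5×1.1 − 1 = 32.7 − 23.65 − 1 = 8.05 cmH2O.
C = Vt / 8.05 = 530 / 8.05 = 65.839 mL/cmH2O.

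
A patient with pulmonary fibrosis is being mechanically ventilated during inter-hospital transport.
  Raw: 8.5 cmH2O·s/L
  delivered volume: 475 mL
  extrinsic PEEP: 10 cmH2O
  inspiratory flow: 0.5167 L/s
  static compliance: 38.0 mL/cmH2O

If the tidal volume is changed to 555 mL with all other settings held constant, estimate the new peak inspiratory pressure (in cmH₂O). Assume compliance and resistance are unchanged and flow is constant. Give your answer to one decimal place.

PIP = Vt/C + R·V̇ + PEEP (constant-flow equation of motion).
Only the elastic term changes: ΔPIP = ΔVt / C = (555 − 475) / 38.0 = 2.105 cmH2O.
Original PIP = 475/38.0 + 8.5×0.5167 + 10 = 26.892 cmH2O; new PIP = 26.892 + (2.105) = 28.997 cmH2O.

29.0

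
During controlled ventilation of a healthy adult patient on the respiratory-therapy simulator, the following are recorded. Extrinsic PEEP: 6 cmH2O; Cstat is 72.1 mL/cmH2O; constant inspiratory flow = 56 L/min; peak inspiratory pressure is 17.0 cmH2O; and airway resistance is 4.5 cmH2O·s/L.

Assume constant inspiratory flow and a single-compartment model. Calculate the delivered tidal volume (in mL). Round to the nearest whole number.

490

Flow: 56 L/min ÷ 60 = 0.9333 L/s.
Equation of motion (constant flow): PIP = Vt/C + R·V̇ + PEEP.
Vt/C = PIP − R·V̇ − PEEP = 17.0 − 4.2 − 6 = 6.8 cmH2O.
Vt = C × 6.8 = 72.1 × 6.8 = 490.28 mL.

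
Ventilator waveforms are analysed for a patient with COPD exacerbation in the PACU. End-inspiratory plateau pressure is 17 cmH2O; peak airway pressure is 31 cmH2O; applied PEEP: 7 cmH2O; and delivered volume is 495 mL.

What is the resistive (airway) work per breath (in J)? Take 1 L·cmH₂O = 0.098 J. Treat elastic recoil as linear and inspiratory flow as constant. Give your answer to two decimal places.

With constant inspiratory flow the resistive pressure is constant at PIP − Pplat = 31 − 17 = 14.0 cmH2O, so resistive work = 14.0 × 0.495 = 6.93 L·cmH2O.
× 0.098 J/(L·cmH2O) → 0.6791 J.

0.68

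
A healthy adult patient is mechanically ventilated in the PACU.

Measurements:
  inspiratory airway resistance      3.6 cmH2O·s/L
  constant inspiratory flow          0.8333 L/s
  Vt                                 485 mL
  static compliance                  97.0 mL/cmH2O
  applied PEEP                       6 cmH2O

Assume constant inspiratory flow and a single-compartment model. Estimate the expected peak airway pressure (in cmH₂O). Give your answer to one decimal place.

Equation of motion (constant flow): PIP = Vt/C + R·V̇ + PEEP.
PIP = 485/97.0 + 3.6×0.8333 + 6 = 5.0 + 3.0 + 6 = 14.0 cmH2O.

14.0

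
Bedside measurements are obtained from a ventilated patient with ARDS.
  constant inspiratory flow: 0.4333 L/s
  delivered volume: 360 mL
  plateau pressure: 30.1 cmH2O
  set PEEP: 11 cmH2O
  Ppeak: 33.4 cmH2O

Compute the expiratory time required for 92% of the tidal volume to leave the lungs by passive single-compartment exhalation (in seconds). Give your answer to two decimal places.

R = (PIP − Pplat)/V̇ = (33.4 − 30.1) / 0.4333 = 3.3/0.4333 = 7.616 cmH2O·s/L.
C = Vt/(Pplat − PEEP) = 360.0 / (30.1 − 11) = 360.0/19.1 = 18.848 mL/cmH2O.
τ = R × C = 7.616 × 0.01885 L/cmH2O = 0.1436 s.
t = −τ·ln(1 − 0.92) = −0.1436·ln(0.08) = 0.3627 s.

0.36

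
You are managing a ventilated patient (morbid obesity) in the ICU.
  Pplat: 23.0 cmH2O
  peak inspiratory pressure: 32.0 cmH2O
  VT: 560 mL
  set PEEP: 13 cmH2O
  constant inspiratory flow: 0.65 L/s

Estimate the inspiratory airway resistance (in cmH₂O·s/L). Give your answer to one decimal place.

13.8

Raw = (PIP − Pplat) / flow = (32.0 − 23.0) / 0.65 = 9.0 / 0.65 = 13.846 cmH2O·s/L.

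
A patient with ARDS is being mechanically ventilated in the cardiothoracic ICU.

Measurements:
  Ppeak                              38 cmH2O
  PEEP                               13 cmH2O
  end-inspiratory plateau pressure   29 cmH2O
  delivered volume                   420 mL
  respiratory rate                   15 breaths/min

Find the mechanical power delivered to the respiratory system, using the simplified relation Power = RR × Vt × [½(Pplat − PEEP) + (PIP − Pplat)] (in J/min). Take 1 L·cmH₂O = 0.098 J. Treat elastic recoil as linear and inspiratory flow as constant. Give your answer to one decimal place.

Per-breath work = Vt × [½(Pplat−PEEP) + (PIP−Pplat)] = 0.420 × [0.5×16.0 + 9.0] = 0.420 × 17.0 = 7.14 L·cmH2O.
Power = 15 × 7.14 = 107.1 L·cmH2O/min.
× 0.098 J/(L·cmH2O) → 10.496 J/min.

10.5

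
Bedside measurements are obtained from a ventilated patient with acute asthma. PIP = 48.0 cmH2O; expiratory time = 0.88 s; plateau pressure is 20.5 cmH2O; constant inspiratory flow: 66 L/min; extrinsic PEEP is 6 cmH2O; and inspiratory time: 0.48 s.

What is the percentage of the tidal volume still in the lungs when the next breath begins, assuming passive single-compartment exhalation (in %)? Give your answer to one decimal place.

Flow: 66 L/min ÷ 60 = 1.1 L/s.
Vt = flow × Ti = 1.1 L/s × 0.48 s × 1000 mL/L = 528.0 mL.
R = (PIP − Pplat)/V̇ = (48.0 − 20.5) / 1.1 = 27.5/1.1 = 25.0 cmH2O·s/L.
C = Vt/(Pplat − PEEP) = 528.0 / (20.5 − 6) = 528.0/14.5 = 36.414 mL/cmH2O.
τ = R × C = 25.0 × 0.03641 L/cmH2O = 0.9103 s.
Fraction remaining at end-expiration = e^(−Te/τ) = e^(−0.88/0.9103) = 0.3803 → 38.03%.

38.0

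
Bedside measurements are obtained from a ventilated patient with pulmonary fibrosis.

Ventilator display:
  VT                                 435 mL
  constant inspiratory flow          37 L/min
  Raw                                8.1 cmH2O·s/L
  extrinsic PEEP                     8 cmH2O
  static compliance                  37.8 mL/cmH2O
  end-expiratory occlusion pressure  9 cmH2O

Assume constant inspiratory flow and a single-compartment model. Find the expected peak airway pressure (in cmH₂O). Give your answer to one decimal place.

25.5

Flow: 37 L/min ÷ 60 = 0.6167 L/s.
Total PEEP = 9 cmH2O (set 8 + intrinsic 1); this is the baseline alveolar pressure.
Equation of motion (constant flow): PIP = Vt/C + R·V̇ + PEEP.
PIP = 435/37.8 + 8.1×0.6167 + 9 = 11.508 + 4.995 + 9 = 25.503 cmH2O.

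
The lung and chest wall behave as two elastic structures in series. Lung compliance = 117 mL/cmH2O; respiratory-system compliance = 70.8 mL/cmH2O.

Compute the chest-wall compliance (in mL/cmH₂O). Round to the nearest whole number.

1/Ccw = 1/Crs − 1/CL.
1/Ccw = 1/70.8 − 1/117 = 0.005577.
Ccw = 179.31 mL/cmH2O.

179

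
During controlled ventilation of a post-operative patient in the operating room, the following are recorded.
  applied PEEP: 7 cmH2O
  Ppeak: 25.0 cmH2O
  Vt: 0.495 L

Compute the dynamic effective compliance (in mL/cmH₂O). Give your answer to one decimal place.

27.5

Dynamic compliance = Vt / (PIP − PEEP) = 495 / (25.0 − 7) = 495 / 18.0 = 27.5 mL/cmH2O.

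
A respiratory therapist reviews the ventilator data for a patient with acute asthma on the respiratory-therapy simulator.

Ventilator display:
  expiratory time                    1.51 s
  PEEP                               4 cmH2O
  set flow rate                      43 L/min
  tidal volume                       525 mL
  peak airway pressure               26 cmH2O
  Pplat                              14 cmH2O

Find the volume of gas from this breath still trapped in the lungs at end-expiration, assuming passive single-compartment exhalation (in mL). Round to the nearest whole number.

Flow: 43 L/min ÷ 60 = 0.7167 L/s.
R = (PIP − Pplat)/V̇ = (26 − 14) / 0.7167 = 12.0/0.7167 = 16.743 cmH2O·s/L.
C = Vt/(Pplat − PEEP) = 525.0 / (14 − 4) = 525.0/10.0 = 52.5 mL/cmH2O.
τ = R × C = 16.743 × 0.0525 L/cmH2O = 0.879 s.
Fraction remaining = e^(−Te/τ) = e^(−1.51/0.879) = 0.1794.
Trapped volume = 525.0 × 0.1794 = 94.185 mL.

94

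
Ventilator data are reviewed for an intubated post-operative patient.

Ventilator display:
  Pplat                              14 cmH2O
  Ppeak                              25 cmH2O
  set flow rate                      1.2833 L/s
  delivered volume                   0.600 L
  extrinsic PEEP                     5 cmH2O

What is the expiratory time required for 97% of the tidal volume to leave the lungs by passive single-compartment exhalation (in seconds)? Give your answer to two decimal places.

2.00

R = (PIP − Pplat)/V̇ = (25 − 14) / 1.2833 = 11.0/1.2833 = 8.572 cmH2O·s/L.
C = Vt/(Pplat − PEEP) = 600.0 / (14 − 5) = 600.0/9.0 = 66.667 mL/cmH2O.
τ = R × C = 8.572 × 0.06667 L/cmH2O = 0.5715 s.
t = −τ·ln(1 − 0.97) = −0.5715·ln(0.03) = 2.004 s.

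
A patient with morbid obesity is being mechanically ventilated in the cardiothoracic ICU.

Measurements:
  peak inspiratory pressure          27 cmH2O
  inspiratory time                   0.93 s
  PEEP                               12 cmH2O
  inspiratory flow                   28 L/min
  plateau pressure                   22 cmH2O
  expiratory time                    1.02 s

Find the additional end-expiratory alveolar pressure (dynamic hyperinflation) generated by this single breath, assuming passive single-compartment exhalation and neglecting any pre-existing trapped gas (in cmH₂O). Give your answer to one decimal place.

1.1

Flow: 28 L/min ÷ 60 = 0.4667 L/s.
Vt = flow × Ti = 0.4667 L/s × 0.93 s × 1000 mL/L = 434.03 mL.
R = (PIP − Pplat)/V̇ = (27 − 22) / 0.4667 = 5.0/0.4667 = 10.714 cmH2O·s/L.
C = Vt/(Pplat − PEEP) = 434.03 / (22 − 12) = 434.03/10.0 = 43.403 mL/cmH2O.
τ = R × C = 10.714 × 0.0434 L/cmH2O = 0.465 s.
Fraction remaining = e^(−Te/τ) = e^(−1.02/0.465) = 0.1115; trapped volume = 434.03 × 0.1115 = 48.394 mL.
Additional alveolar pressure from trapping ≈ V_trapped / C = 48.394 / 43.403 = 1.115 cmH2O.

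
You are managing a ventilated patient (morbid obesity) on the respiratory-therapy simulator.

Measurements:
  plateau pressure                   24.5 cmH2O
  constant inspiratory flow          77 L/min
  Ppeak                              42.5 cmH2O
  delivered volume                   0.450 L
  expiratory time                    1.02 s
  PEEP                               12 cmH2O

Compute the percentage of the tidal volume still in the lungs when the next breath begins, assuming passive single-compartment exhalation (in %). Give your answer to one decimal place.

13.3

Flow: 77 L/min ÷ 60 = 1.2833 L/s.
R = (PIP − Pplat)/V̇ = (42.5 − 24.5) / 1.2833 = 18.0/1.2833 = 14.026 cmH2O·s/L.
C = Vt/(Pplat − PEEP) = 450.0 / (24.5 − 12) = 450.0/12.5 = 36.0 mL/cmH2O.
τ = R × C = 14.026 × 0.036 L/cmH2O = 0.5049 s.
Fraction remaining at end-expiration = e^(−Te/τ) = e^(−1.02/0.5049) = 0.1326 → 13.26%.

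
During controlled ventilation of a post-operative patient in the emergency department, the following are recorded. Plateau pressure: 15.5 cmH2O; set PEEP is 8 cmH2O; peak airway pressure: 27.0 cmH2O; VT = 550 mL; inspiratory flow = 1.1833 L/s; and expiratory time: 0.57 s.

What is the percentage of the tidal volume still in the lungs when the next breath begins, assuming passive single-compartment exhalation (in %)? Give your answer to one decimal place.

R = (PIP − Pplat)/V̇ = (27.0 − 15.5) / 1.1833 = 11.5/1.1833 = 9.719 cmH2O·s/L.
C = Vt/(Pplat − PEEP) = 550.0 / (15.5 − 8) = 550.0/7.5 = 73.333 mL/cmH2O.
τ = R × C = 9.719 × 0.07333 L/cmH2O = 0.7127 s.
Fraction remaining at end-expiration = e^(−Te/τ) = e^(−0.57/0.7127) = 0.4494 → 44.94%.

44.9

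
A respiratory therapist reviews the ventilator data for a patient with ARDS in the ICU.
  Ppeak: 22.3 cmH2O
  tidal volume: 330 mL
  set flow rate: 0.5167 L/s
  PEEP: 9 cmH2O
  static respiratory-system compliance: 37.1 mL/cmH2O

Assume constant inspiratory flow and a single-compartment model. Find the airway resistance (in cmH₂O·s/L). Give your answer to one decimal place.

8.5

Equation of motion (constant flow): PIP = Vt/C + R·V̇ + PEEP.
R·V̇ = PIP − Vt/C − PEEP = 22.3 − 330/37.1 − 9 = 22.3 − 8.895 − 9 = 4.405 cmH2O.
R = 4.405 / 0.5167 = 8.525 cmH2O·s/L.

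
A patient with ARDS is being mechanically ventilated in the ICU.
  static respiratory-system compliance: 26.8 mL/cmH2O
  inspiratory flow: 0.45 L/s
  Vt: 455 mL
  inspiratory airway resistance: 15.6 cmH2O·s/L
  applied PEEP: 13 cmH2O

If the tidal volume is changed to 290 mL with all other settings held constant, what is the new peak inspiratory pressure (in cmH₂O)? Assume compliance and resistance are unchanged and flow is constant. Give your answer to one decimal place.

30.8

PIP = Vt/C + R·V̇ + PEEP (constant-flow equation of motion).
Only the elastic term changes: ΔPIP = ΔVt / C = (290 − 455) / 26.8 = -6.157 cmH2O.
Original PIP = 455/26.8 + 15.6×0.45 + 13 = 36.998 cmH2O; new PIP = 36.998 + (-6.157) = 30.841 cmH2O.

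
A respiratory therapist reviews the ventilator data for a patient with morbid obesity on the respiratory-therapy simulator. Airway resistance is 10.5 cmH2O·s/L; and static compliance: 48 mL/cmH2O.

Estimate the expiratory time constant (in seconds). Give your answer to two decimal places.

τ = R × C = 10.5 × 48 mL/cmH2O = 10.5 × 0.048 L/cmH2O = 0.504 s.

0.50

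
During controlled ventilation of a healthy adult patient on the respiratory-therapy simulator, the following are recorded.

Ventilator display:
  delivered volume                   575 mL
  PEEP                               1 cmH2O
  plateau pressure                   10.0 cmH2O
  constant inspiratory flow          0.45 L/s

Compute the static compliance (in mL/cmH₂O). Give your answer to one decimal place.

Cstat = Vt / (Pplat − PEEP) = 575 / (10.0 − 1) = 575 / 9.0 = 63.889 mL/cmH2O.

63.9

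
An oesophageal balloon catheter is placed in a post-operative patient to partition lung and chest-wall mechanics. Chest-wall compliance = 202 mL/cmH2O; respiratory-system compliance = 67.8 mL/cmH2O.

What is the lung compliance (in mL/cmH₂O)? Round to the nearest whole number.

1/CL = 1/Crs − 1/Ccw.
1/CL = 1/67.8 − 1/202 = 0.009799.
CL = 102.05 mL/cmH2O.

102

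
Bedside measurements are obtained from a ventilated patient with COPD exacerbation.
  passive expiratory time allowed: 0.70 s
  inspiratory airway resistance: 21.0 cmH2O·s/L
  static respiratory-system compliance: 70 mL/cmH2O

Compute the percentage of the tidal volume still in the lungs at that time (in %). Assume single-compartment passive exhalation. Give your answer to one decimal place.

τ = R × C = 21.0 × 70 mL/cmH2O = 21.0 × 0.070 L/cmH2O = 1.47 s.
Passive exhalation: V(t)/V₀ = e^(−t/τ) = e^(−0.70/1.47) = 0.6211.
Fraction remaining = 0.6211 → 62.11%.

62.1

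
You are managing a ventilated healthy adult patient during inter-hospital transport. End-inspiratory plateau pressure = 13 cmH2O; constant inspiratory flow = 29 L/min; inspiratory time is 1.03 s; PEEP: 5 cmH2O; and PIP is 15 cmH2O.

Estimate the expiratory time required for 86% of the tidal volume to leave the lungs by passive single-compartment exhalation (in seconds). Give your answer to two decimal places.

Flow: 29 L/min ÷ 60 = 0.4833 L/s.
Vt = flow × Ti = 0.4833 L/s × 1.03 s × 1000 mL/L = 497.8 mL.
R = (PIP − Pplat)/V̇ = (15 − 13) / 0.4833 = 2.0/0.4833 = 4.138 cmH2O·s/L.
C = Vt/(Pplat − PEEP) = 497.8 / (13 − 5) = 497.8/8.0 = 62.225 mL/cmH2O.
τ = R × C = 4.138 × 0.06223 L/cmH2O = 0.2575 s.
t = −τ·ln(1 − 0.86) = −0.2575·ln(0.14) = 0.5063 s.

0.51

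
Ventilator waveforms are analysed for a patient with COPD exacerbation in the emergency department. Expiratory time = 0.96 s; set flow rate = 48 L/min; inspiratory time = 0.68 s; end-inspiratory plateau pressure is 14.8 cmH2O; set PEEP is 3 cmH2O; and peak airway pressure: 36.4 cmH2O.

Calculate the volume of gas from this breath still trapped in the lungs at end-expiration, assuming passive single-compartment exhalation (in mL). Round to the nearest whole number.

Flow: 48 L/min ÷ 60 = 0.8 L/s.
Vt = flow × Ti = 0.8 L/s × 0.68 s × 1000 mL/L = 544.0 mL.
R = (PIP − Pplat)/V̇ = (36.4 − 14.8) / 0.8 = 21.6/0.8 = 27.0 cmH2O·s/L.
C = Vt/(Pplat − PEEP) = 544.0 / (14.8 − 3) = 544.0/11.8 = 46.102 mL/cmH2O.
τ = R × C = 27.0 × 0.0461 L/cmH2O = 1.245 s.
Fraction remaining = e^(−Te/τ) = e^(−0.96/1.245) = 0.4625.
Trapped volume = 544.0 × 0.4625 = 251.6 mL.

252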